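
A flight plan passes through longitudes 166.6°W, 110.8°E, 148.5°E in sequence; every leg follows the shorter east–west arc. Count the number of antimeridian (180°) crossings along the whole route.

1

Leg 1: -166.6° → +110.8°, shortest Δλ = -82.6° (west) — crosses 180°.
Leg 2: +110.8° → +148.5°, shortest Δλ = 37.7° (east) — does not cross 180°.
Total crossings: 1.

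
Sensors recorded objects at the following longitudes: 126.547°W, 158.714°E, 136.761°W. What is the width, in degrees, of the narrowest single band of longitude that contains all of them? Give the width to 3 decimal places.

Sort the longitudes: -136.761°, -126.547°, +158.714°.
Eastward gaps between consecutive values (wrapping around): 10.214°, 285.261°, 64.525°.
Largest gap = 285.261° ⇒ minimal covering band is its complement: 360° − 285.261° = 74.739°.
Band runs from +158.714° eastward to -126.547°, crossing the antimeridian.

74.739°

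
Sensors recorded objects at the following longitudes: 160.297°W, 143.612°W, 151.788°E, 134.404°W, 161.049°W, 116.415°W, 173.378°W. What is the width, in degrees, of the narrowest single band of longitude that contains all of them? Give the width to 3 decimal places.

91.797°

Sort the longitudes: -173.378°, -161.049°, -160.297°, -143.612°, -134.404°, -116.415°, +151.788°.
Eastward gaps between consecutive values (wrapping around): 12.329°, 0.752°, 16.685°, 9.208°, 17.989°, 268.203°, 34.834°.
Largest gap = 268.203° ⇒ minimal covering band is its complement: 360° − 268.203° = 91.797°.
Band runs from +151.788° eastward to -116.415°, crossing the antimeridian.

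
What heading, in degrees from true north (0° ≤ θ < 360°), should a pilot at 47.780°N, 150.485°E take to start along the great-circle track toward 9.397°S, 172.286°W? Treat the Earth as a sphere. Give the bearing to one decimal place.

139.2°

Δλ = -172.286 − 150.485 = -322.771°; wrapped into (−180°, 180°]: 37.229°.
θ = atan2( sin Δλ · cos φ₂ , cos φ₁ · sin φ₂ − sin φ₁ · cos φ₂ · cos Δλ )
  = atan2(0.59688, -0.69146) = 139.199° → normalised to [0°, 360°): 139.199°.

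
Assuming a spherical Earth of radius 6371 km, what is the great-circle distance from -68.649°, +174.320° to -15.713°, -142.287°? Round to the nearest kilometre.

Δλ = -142.287 − 174.320 = -316.607°; wrapped into (−180°, 180°]: 43.393°.
Δφ = -15.713 − -68.649 = 52.936°.
a = sin²(Δφ/2) + cos φ₁ · cos φ₂ · sin²(Δλ/2) = 0.246546.
c = 2·atan2(√a, √(1−a)) = 1.03920 rad → d = 6371·c ≈ 6620.76 km.

6621 km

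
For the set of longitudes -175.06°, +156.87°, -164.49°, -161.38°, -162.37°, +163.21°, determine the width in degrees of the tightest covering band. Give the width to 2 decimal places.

Sort the longitudes: -175.06°, -164.49°, -162.37°, -161.38°, +156.87°, +163.21°.
Eastward gaps between consecutive values (wrapping around): 10.57°, 2.12°, 0.99°, 318.25°, 6.34°, 21.73°.
Largest gap = 318.25° ⇒ minimal covering band is its complement: 360° − 318.25° = 41.75°.
Band runs from +156.87° eastward to -161.38°, crossing the antimeridian.

41.75°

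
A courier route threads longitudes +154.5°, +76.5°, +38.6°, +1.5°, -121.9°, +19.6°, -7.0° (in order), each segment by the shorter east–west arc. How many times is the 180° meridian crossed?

0

Leg 1: +154.5° → +76.5°, shortest Δλ = -78.0° (west) — does not cross 180°.
Leg 2: +76.5° → +38.6°, shortest Δλ = -37.9° (west) — does not cross 180°.
Leg 3: +38.6° → +1.5°, shortest Δλ = -37.1° (west) — does not cross 180°.
Leg 4: +1.5° → -121.9°, shortest Δλ = -123.4° (west) — does not cross 180°.
Leg 5: -121.9° → +19.6°, shortest Δλ = 141.5° (east) — does not cross 180°.
Leg 6: +19.6° → -7.0°, shortest Δλ = -26.6° (west) — does not cross 180°.
Total crossings: 0.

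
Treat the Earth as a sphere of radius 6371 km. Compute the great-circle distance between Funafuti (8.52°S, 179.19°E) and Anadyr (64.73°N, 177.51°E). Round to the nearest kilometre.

Δλ = 177.51 − 179.19 = -1.68°.
Δφ = 64.73 − -8.52 = 73.25°.
a = sin²(Δφ/2) + cos φ₁ · cos φ₂ · sin²(Δλ/2) = 0.355993.
c = 2·atan2(√a, √(1−a)) = 1.27864 rad → d = 6371·c ≈ 8146.24 km.

8146 km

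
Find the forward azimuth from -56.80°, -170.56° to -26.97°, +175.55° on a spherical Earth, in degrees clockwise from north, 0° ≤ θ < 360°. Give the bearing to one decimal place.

335.8°

Δλ = 175.55 − -170.56 = 346.11°; wrapped into (−180°, 180°]: -13.89°.
θ = atan2( sin Δλ · cos φ₂ , cos φ₁ · sin φ₂ − sin φ₁ · cos φ₂ · cos Δλ )
  = atan2(-0.21395, 0.47562) = -24.220° → normalised to [0°, 360°): 335.780°.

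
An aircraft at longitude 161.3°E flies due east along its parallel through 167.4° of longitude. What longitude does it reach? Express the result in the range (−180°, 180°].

31.3°W

Start at +161.3°; shift +167.4° → +328.7°.
+328.7° lies outside (−180°, 180°]; subtract 360° → -31.3°.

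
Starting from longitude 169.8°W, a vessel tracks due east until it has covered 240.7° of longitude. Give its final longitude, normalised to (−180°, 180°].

70.9°E

Start at -169.8°; shift +240.7° → +70.9°.
+70.9° already lies in (−180°, 180°].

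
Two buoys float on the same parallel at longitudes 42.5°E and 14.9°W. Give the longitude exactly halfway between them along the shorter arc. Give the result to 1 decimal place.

13.8°E

Signed shortest Δλ from +42.5° to -14.9° is -57.4°.
Midpoint longitude = +42.5° + (-57.4°)/2 = +42.5° − 28.7° = +13.8°.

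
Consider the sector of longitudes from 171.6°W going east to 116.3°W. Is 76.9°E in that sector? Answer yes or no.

No

Band width going east from -171.6° to -116.3°: ((-116.3 − -171.6) mod 360) = 55.3°.
Offset of +76.9° east of the west edge: ((76.9 − -171.6) mod 360) = 248.5°.
248.5° > 55.3° ⇒ outside.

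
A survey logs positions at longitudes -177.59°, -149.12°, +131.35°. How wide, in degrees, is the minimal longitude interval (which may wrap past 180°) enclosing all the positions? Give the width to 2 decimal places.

Sort the longitudes: -177.59°, -149.12°, +131.35°.
Eastward gaps between consecutive values (wrapping around): 28.47°, 280.47°, 51.06°.
Largest gap = 280.47° ⇒ minimal covering band is its complement: 360° − 280.47° = 79.53°.
Band runs from +131.35° eastward to -149.12°, crossing the antimeridian.

79.53°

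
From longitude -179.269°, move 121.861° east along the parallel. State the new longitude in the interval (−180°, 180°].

-57.408°

Start at -179.269°; shift +121.861° → -57.408°.
-57.408° already lies in (−180°, 180°].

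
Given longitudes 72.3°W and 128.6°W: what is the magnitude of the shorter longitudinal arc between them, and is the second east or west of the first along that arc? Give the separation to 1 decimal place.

Raw difference: -128.6 − -72.3 = -56.3°.
Normalise into (−180°, 180°]: -56.3° stays -56.3°.
Negative ⇒ the second point lies to the west; separation 56.3°.

56.3° west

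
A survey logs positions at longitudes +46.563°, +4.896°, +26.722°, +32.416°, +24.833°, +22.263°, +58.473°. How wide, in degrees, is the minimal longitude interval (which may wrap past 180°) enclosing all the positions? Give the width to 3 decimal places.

53.577°

Sort the longitudes: +4.896°, +22.263°, +24.833°, +26.722°, +32.416°, +46.563°, +58.473°.
Eastward gaps between consecutive values (wrapping around): 17.367°, 2.570°, 1.889°, 5.694°, 14.147°, 11.910°, 306.423°.
Largest gap = 306.423° ⇒ minimal covering band is its complement: 360° − 306.423° = 53.577°.
Band runs from +4.896° eastward to +58.473°.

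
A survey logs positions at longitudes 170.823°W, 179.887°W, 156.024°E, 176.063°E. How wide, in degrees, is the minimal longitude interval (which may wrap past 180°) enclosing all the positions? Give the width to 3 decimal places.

33.153°

Sort the longitudes: -179.887°, -170.823°, +156.024°, +176.063°.
Eastward gaps between consecutive values (wrapping around): 9.064°, 326.847°, 20.039°, 4.050°.
Largest gap = 326.847° ⇒ minimal covering band is its complement: 360° − 326.847° = 33.153°.
Band runs from +156.024° eastward to -170.823°, crossing the antimeridian.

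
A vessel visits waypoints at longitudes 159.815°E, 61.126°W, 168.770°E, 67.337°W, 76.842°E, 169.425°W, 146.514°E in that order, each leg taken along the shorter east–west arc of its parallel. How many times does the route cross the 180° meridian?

5

Leg 1: +159.815° → -61.126°, shortest Δλ = 139.059° (east) — crosses 180°.
Leg 2: -61.126° → +168.770°, shortest Δλ = -130.104° (west) — crosses 180°.
Leg 3: +168.770° → -67.337°, shortest Δλ = 123.893° (east) — crosses 180°.
Leg 4: -67.337° → +76.842°, shortest Δλ = 144.179° (east) — does not cross 180°.
Leg 5: +76.842° → -169.425°, shortest Δλ = 113.733° (east) — crosses 180°.
Leg 6: -169.425° → +146.514°, shortest Δλ = -44.061° (west) — crosses 180°.
Total crossings: 5.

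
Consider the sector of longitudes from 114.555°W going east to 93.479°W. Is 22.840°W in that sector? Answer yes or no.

No

Band width going east from -114.555° to -93.479°: ((-93.479 − -114.555) mod 360) = 21.076°.
Offset of -22.840° east of the west edge: ((-22.840 − -114.555) mod 360) = 91.715°.
91.715° > 21.076° ⇒ outside.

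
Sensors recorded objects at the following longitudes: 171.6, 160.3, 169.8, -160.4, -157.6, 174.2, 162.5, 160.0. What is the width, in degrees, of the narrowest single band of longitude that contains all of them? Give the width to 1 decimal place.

Sort the longitudes: -160.4°, -157.6°, +160.0°, +160.3°, +162.5°, +169.8°, +171.6°, +174.2°.
Eastward gaps between consecutive values (wrapping around): 2.8°, 317.6°, 0.3°, 2.2°, 7.3°, 1.8°, 2.6°, 25.4°.
Largest gap = 317.6° ⇒ minimal covering band is its complement: 360° − 317.6° = 42.4°.
Band runs from +160.0° eastward to -157.6°, crossing the antimeridian.

42.4°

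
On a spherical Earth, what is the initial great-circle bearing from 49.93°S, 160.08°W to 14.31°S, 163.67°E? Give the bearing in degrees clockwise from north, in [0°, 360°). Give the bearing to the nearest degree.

307°

Δλ = 163.67 − -160.08 = 323.75°; wrapped into (−180°, 180°]: -36.25°.
θ = atan2( sin Δλ · cos φ₂ , cos φ₁ · sin φ₂ − sin φ₁ · cos φ₂ · cos Δλ )
  = atan2(-0.57296, 0.43888) = -52.548° → normalised to [0°, 360°): 307.452°.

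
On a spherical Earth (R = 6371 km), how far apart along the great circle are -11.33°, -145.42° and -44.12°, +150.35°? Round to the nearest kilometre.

7085 km

Δλ = 150.35 − -145.42 = 295.77°; wrapped into (−180°, 180°]: -64.23°.
Δφ = -44.12 − -11.33 = -32.79°.
a = sin²(Δφ/2) + cos φ₁ · cos φ₂ · sin²(Δλ/2) = 0.278604.
c = 2·atan2(√a, √(1−a)) = 1.11209 rad → d = 6371·c ≈ 7085.10 km.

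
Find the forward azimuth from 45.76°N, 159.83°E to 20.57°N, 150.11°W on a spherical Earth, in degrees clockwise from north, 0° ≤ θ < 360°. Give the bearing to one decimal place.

Δλ = -150.11 − 159.83 = -309.94°; wrapped into (−180°, 180°]: 50.06°.
θ = atan2( sin Δλ · cos φ₂ , cos φ₁ · sin φ₂ − sin φ₁ · cos φ₂ · cos Δλ )
  = atan2(0.71783, -0.18548) = 104.488° → normalised to [0°, 360°): 104.488°.

104.5°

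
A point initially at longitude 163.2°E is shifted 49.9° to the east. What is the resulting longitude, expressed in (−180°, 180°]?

Start at +163.2°; shift +49.9° → +213.1°.
+213.1° lies outside (−180°, 180°]; subtract 360° → -146.9°.

146.9°W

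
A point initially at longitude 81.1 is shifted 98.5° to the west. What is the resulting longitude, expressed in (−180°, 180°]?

-17.4°

Start at +81.1°; shift −98.5° → -17.4°.
-17.4° already lies in (−180°, 180°].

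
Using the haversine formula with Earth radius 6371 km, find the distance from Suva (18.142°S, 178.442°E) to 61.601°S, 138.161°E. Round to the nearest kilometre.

Δλ = 138.161 − 178.442 = -40.281°.
Δφ = -61.601 − -18.142 = -43.459°.
a = sin²(Δφ/2) + cos φ₁ · cos φ₂ · sin²(Δλ/2) = 0.190651.
c = 2·atan2(√a, √(1−a)) = 0.90371 rad → d = 6371·c ≈ 5757.55 km.

5758 km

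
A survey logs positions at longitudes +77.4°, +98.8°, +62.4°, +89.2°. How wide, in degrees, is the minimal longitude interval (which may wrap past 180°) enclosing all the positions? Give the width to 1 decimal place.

Sort the longitudes: +62.4°, +77.4°, +89.2°, +98.8°.
Eastward gaps between consecutive values (wrapping around): 15.0°, 11.8°, 9.6°, 323.6°.
Largest gap = 323.6° ⇒ minimal covering band is its complement: 360° − 323.6° = 36.4°.
Band runs from +62.4° eastward to +98.8°.

36.4°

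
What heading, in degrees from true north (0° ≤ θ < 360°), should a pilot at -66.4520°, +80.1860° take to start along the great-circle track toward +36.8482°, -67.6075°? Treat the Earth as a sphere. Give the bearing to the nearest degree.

Δλ = -67.6075 − 80.1860 = -147.7935°.
θ = atan2( sin Δλ · cos φ₂ , cos φ₁ · sin φ₂ − sin φ₁ · cos φ₂ · cos Δλ )
  = atan2(-0.42650, -0.38112) = -131.784° → normalised to [0°, 360°): 228.216°.

228°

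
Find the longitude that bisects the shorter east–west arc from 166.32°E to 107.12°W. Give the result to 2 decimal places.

Signed shortest Δλ from +166.32° to -107.12° is +86.56°.
Midpoint longitude = +166.32° + (+86.56°)/2 = +166.32° + 43.28° = +209.60°.
Normalise into (−180°, 180°]: -150.40°.
(The naïve average (+166.32 + -107.12)/2 = 29.6° is on the wrong side of the globe.)

150.40°W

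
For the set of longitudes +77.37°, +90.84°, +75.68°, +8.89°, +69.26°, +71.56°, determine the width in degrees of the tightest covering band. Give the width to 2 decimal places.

Sort the longitudes: +8.89°, +69.26°, +71.56°, +75.68°, +77.37°, +90.84°.
Eastward gaps between consecutive values (wrapping around): 60.37°, 2.30°, 4.12°, 1.69°, 13.47°, 278.05°.
Largest gap = 278.05° ⇒ minimal covering band is its complement: 360° − 278.05° = 81.95°.
Band runs from +8.89° eastward to +90.84°.

81.95°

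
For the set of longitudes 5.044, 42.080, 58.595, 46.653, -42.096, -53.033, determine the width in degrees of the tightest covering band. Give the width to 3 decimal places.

111.628°

Sort the longitudes: -53.033°, -42.096°, +5.044°, +42.080°, +46.653°, +58.595°.
Eastward gaps between consecutive values (wrapping around): 10.937°, 47.140°, 37.036°, 4.573°, 11.942°, 248.372°.
Largest gap = 248.372° ⇒ minimal covering band is its complement: 360° − 248.372° = 111.628°.
Band runs from -53.033° eastward to +58.595°.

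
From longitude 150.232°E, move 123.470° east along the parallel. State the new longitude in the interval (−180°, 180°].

Start at +150.232°; shift +123.470° → +273.702°.
+273.702° lies outside (−180°, 180°]; subtract 360° → -86.298°.

86.298°W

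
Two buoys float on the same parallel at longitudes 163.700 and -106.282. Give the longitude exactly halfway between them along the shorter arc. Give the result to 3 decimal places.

-151.291°

Signed shortest Δλ from +163.700° to -106.282° is +90.018°.
Midpoint longitude = +163.700° + (+90.018°)/2 = +163.700° + 45.009° = +208.709°.
Normalise into (−180°, 180°]: -151.291°.
(The naïve average (+163.700 + -106.282)/2 = 28.709° is on the wrong side of the globe.)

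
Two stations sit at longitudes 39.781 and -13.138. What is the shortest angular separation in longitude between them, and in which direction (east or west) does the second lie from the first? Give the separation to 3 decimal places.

52.919° west

Raw difference: -13.138 − 39.781 = -52.919°.
Normalise into (−180°, 180°]: -52.919° stays -52.919°.
Negative ⇒ the second point lies to the west; separation 52.919°.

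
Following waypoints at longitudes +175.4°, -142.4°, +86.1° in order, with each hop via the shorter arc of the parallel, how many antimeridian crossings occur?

Leg 1: +175.4° → -142.4°, shortest Δλ = 42.2° (east) — crosses 180°.
Leg 2: -142.4° → +86.1°, shortest Δλ = -131.5° (west) — crosses 180°.
Total crossings: 2.

2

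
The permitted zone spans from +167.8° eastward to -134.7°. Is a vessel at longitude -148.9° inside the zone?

Band width going east from +167.8° to -134.7°: ((-134.7 − 167.8) mod 360) = 57.5°.
Offset of -148.9° east of the west edge: ((-148.9 − 167.8) mod 360) = 43.3°.
43.3° ≤ 57.5° ⇒ inside.

Yes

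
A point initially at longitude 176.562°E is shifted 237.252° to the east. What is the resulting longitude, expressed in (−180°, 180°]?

Start at +176.562°; shift +237.252° → +413.814°.
+413.814° lies outside (−180°, 180°]; subtract 360° → +53.814°.

53.814°E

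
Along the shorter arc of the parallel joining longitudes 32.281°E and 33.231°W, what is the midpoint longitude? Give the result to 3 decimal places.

0.475°W

Signed shortest Δλ from +32.281° to -33.231° is -65.512°.
Midpoint longitude = +32.281° + (-65.512°)/2 = +32.281° − 32.756° = -0.475°.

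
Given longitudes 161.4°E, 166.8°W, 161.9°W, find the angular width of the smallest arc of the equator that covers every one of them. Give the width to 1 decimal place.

36.7°

Sort the longitudes: -166.8°, -161.9°, +161.4°.
Eastward gaps between consecutive values (wrapping around): 4.9°, 323.3°, 31.8°.
Largest gap = 323.3° ⇒ minimal covering band is its complement: 360° − 323.3° = 36.7°.
Band runs from +161.4° eastward to -161.9°, crossing the antimeridian.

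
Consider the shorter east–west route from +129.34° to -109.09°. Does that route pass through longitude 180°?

Yes

Naïve |-109.09 − 129.34| = 238.43° > 180°, so the shorter arc goes the other way round — across 180°.
Signed shortest Δλ = ((-109.09 − 129.34 + 180) mod 360) − 180 = 121.57°.
Going east by 121.57° from +129.34° passes through 180° before reaching -109.09°.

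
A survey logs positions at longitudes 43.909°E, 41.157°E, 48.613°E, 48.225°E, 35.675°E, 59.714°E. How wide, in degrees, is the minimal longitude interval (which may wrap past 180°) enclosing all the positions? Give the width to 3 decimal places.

Sort the longitudes: +35.675°, +41.157°, +43.909°, +48.225°, +48.613°, +59.714°.
Eastward gaps between consecutive values (wrapping around): 5.482°, 2.752°, 4.316°, 0.388°, 11.101°, 335.961°.
Largest gap = 335.961° ⇒ minimal covering band is its complement: 360° − 335.961° = 24.039°.
Band runs from +35.675° eastward to +59.714°.

24.039°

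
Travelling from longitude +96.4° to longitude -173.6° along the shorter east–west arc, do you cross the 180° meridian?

Naïve |-173.6 − 96.4| = 270.0° > 180°, so the shorter arc goes the other way round — across 180°.
Signed shortest Δλ = ((-173.6 − 96.4 + 180) mod 360) − 180 = 90.0°.
Going east by 90.0° from +96.4° passes through 180° before reaching -173.6°.

Yes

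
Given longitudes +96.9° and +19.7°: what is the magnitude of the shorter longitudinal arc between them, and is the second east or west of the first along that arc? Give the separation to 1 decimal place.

77.2° west

Raw difference: 19.7 − 96.9 = -77.2°.
Normalise into (−180°, 180°]: -77.2° stays -77.2°.
Negative ⇒ the second point lies to the west; separation 77.2°.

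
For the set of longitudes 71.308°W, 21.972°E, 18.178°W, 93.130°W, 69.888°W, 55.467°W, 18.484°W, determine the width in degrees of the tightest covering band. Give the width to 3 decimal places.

Sort the longitudes: -93.130°, -71.308°, -69.888°, -55.467°, -18.484°, -18.178°, +21.972°.
Eastward gaps between consecutive values (wrapping around): 21.822°, 1.420°, 14.421°, 36.983°, 0.306°, 40.150°, 244.898°.
Largest gap = 244.898° ⇒ minimal covering band is its complement: 360° − 244.898° = 115.102°.
Band runs from -93.130° eastward to +21.972°.

115.102°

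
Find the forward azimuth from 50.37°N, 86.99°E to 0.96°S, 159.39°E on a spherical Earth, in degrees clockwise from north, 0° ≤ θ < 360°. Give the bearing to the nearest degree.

Δλ = 159.39 − 86.99 = 72.40°.
θ = atan2( sin Δλ · cos φ₂ , cos φ₁ · sin φ₂ − sin φ₁ · cos φ₂ · cos Δλ )
  = atan2(0.95306, -0.24353) = 104.334° → normalised to [0°, 360°): 104.334°.

104°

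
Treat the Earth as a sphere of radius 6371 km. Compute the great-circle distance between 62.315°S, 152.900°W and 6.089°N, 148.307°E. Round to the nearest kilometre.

Δλ = 148.307 − -152.900 = 301.207°; wrapped into (−180°, 180°]: -58.793°.
Δφ = 6.089 − -62.315 = 68.404°.
a = sin²(Δφ/2) + cos φ₁ · cos φ₂ · sin²(Δλ/2) = 0.427279.
c = 2·atan2(√a, √(1−a)) = 1.42484 rad → d = 6371·c ≈ 9077.64 km.

9078 km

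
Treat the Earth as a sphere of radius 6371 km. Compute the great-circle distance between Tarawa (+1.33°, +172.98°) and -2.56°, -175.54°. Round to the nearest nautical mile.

728 nmi

Δλ = -175.54 − 172.98 = -348.52°; wrapped into (−180°, 180°]: 11.48°.
Δφ = -2.56 − 1.33 = -3.89°.
a = sin²(Δφ/2) + cos φ₁ · cos φ₂ · sin²(Δλ/2) = 0.011142.
c = 2·atan2(√a, √(1−a)) = 0.21151 rad → d = 6371·c ≈ 1347.51 km ≈ 727.60 nmi.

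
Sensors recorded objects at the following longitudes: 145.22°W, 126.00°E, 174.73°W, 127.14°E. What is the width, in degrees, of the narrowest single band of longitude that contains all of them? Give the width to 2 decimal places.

88.78°

Sort the longitudes: -174.73°, -145.22°, +126.00°, +127.14°.
Eastward gaps between consecutive values (wrapping around): 29.51°, 271.22°, 1.14°, 58.13°.
Largest gap = 271.22° ⇒ minimal covering band is its complement: 360° − 271.22° = 88.78°.
Band runs from +126.00° eastward to -145.22°, crossing the antimeridian.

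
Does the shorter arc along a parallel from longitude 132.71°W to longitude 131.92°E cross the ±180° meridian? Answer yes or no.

Yes

Naïve |131.92 − -132.71| = 264.63° > 180°, so the shorter arc goes the other way round — across 180°.
Signed shortest Δλ = ((131.92 − -132.71 + 180) mod 360) − 180 = -95.37°.
Going west by 95.37° from -132.71° passes through 180° before reaching +131.92°.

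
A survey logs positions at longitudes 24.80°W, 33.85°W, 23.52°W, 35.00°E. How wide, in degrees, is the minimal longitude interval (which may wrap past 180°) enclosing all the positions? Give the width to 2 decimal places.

Sort the longitudes: -33.85°, -24.80°, -23.52°, +35.00°.
Eastward gaps between consecutive values (wrapping around): 9.05°, 1.28°, 58.52°, 291.15°.
Largest gap = 291.15° ⇒ minimal covering band is its complement: 360° − 291.15° = 68.85°.
Band runs from -33.85° eastward to +35.00°.

68.85°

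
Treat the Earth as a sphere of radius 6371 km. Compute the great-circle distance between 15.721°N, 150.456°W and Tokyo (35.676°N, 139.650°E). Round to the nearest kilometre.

7198 km

Δλ = 139.650 − -150.456 = 290.106°; wrapped into (−180°, 180°]: -69.894°.
Δφ = 35.676 − 15.721 = 19.955°.
a = sin²(Δφ/2) + cos φ₁ · cos φ₂ · sin²(Δλ/2) = 0.286591.
c = 2·atan2(√a, √(1−a)) = 1.12982 rad → d = 6371·c ≈ 7198.11 km.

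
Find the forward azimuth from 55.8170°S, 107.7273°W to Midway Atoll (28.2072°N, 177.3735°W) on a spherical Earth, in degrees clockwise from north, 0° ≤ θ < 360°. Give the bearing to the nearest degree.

302°

Δλ = -177.3735 − -107.7273 = -69.6462°.
θ = atan2( sin Δλ · cos φ₂ , cos φ₁ · sin φ₂ − sin φ₁ · cos φ₂ · cos Δλ )
  = atan2(-0.82622, 0.51912) = -57.859° → normalised to [0°, 360°): 302.141°.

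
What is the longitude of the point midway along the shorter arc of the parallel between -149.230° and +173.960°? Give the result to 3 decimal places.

Signed shortest Δλ from -149.230° to +173.960° is -36.810°.
Midpoint longitude = -149.230° + (-36.810°)/2 = -149.230° − 18.405° = -167.635°.
(The naïve average (-149.230 + +173.960)/2 = 12.365° is on the wrong side of the globe.)

-167.635°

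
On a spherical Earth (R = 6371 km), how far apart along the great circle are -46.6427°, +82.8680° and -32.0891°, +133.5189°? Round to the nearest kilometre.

4556 km

Δλ = 133.5189 − 82.8680 = 50.6509°.
Δφ = -32.0891 − -46.6427 = 14.5536°.
a = sin²(Δφ/2) + cos φ₁ · cos φ₂ · sin²(Δλ/2) = 0.122474.
c = 2·atan2(√a, √(1−a)) = 0.71506 rad → d = 6371·c ≈ 4555.67 km.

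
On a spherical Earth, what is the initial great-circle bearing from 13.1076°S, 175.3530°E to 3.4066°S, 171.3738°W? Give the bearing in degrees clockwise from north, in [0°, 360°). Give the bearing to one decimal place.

54.7°

Δλ = -171.3738 − 175.3530 = -346.7268°; wrapped into (−180°, 180°]: 13.2732°.
θ = atan2( sin Δλ · cos φ₂ , cos φ₁ · sin φ₂ − sin φ₁ · cos φ₂ · cos Δλ )
  = atan2(0.22919, 0.16246) = 54.669° → normalised to [0°, 360°): 54.669°.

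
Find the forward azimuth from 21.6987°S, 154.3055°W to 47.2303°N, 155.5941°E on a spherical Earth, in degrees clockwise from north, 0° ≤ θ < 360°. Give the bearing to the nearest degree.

Δλ = 155.5941 − -154.3055 = 309.8996°; wrapped into (−180°, 180°]: -50.1004°.
θ = atan2( sin Δλ · cos φ₂ , cos φ₁ · sin φ₂ − sin φ₁ · cos φ₂ · cos Δλ )
  = atan2(-0.52095, 0.84312) = -31.711° → normalised to [0°, 360°): 328.289°.

328°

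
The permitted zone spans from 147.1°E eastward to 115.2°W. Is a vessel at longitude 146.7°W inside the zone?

Band width going east from +147.1° to -115.2°: ((-115.2 − 147.1) mod 360) = 97.7°.
Offset of -146.7° east of the west edge: ((-146.7 − 147.1) mod 360) = 66.2°.
66.2° ≤ 97.7° ⇒ inside.

Yes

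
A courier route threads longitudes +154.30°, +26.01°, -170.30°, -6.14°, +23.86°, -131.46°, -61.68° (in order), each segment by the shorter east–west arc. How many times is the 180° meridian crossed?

Leg 1: +154.30° → +26.01°, shortest Δλ = -128.29° (west) — does not cross 180°.
Leg 2: +26.01° → -170.30°, shortest Δλ = 163.69° (east) — crosses 180°.
Leg 3: -170.30° → -6.14°, shortest Δλ = 164.16° (east) — does not cross 180°.
Leg 4: -6.14° → +23.86°, shortest Δλ = 30.0° (east) — does not cross 180°.
Leg 5: +23.86° → -131.46°, shortest Δλ = -155.32° (west) — does not cross 180°.
Leg 6: -131.46° → -61.68°, shortest Δλ = 69.78° (east) — does not cross 180°.
Total crossings: 1.

1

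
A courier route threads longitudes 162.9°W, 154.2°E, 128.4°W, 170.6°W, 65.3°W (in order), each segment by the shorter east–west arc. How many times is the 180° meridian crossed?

Leg 1: -162.9° → +154.2°, shortest Δλ = -42.9° (west) — crosses 180°.
Leg 2: +154.2° → -128.4°, shortest Δλ = 77.4° (east) — crosses 180°.
Leg 3: -128.4° → -170.6°, shortest Δλ = -42.2° (west) — does not cross 180°.
Leg 4: -170.6° → -65.3°, shortest Δλ = 105.3° (east) — does not cross 180°.
Total crossings: 2.

2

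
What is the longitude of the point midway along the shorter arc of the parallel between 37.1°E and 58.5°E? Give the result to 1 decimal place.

Signed shortest Δλ from +37.1° to +58.5° is +21.4°.
Midpoint longitude = +37.1° + (+21.4°)/2 = +37.1° + 10.7° = +47.8°.

47.8°E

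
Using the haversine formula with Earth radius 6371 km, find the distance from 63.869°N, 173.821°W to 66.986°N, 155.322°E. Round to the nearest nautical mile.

784 nmi

Δλ = 155.322 − -173.821 = 329.143°; wrapped into (−180°, 180°]: -30.857°.
Δφ = 66.986 − 63.869 = 3.117°.
a = sin²(Δφ/2) + cos φ₁ · cos φ₂ · sin²(Δλ/2) = 0.012926.
c = 2·atan2(√a, √(1−a)) = 0.22788 rad → d = 6371·c ≈ 1451.82 km ≈ 783.92 nmi.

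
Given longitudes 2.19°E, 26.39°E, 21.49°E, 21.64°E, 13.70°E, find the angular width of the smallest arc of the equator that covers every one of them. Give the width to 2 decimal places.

Sort the longitudes: +2.19°, +13.70°, +21.49°, +21.64°, +26.39°.
Eastward gaps between consecutive values (wrapping around): 11.51°, 7.79°, 0.15°, 4.75°, 335.80°.
Largest gap = 335.80° ⇒ minimal covering band is its complement: 360° − 335.80° = 24.20°.
Band runs from +2.19° eastward to +26.39°.

24.20°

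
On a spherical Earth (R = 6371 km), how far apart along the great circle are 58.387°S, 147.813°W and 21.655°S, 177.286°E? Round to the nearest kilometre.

Δλ = 177.286 − -147.813 = 325.099°; wrapped into (−180°, 180°]: -34.901°.
Δφ = -21.655 − -58.387 = 36.732°.
a = sin²(Δφ/2) + cos φ₁ · cos φ₂ · sin²(Δλ/2) = 0.143091.
c = 2·atan2(√a, √(1−a)) = 0.77586 rad → d = 6371·c ≈ 4943.02 km.

4943 km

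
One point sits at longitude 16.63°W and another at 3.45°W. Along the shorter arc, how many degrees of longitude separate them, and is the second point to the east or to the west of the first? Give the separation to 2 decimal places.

13.18° east

Raw difference: -3.45 − -16.63 = 13.18°.
Normalise into (−180°, 180°]: 13.18° stays 13.18°.
Positive ⇒ the second point lies to the east; separation 13.18°.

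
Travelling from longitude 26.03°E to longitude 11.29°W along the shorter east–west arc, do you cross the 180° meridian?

No

Signed shortest Δλ = ((-11.29 − 26.03 + 180) mod 360) − 180 = -37.32°.
Going west by 37.32° from +26.03° reaches -11.29° without touching 180°.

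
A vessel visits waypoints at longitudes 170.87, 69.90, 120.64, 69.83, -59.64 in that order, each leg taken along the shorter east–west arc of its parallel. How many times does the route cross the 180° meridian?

0

Leg 1: +170.87° → +69.90°, shortest Δλ = -100.97° (west) — does not cross 180°.
Leg 2: +69.90° → +120.64°, shortest Δλ = 50.74° (east) — does not cross 180°.
Leg 3: +120.64° → +69.83°, shortest Δλ = -50.81° (west) — does not cross 180°.
Leg 4: +69.83° → -59.64°, shortest Δλ = -129.47° (west) — does not cross 180°.
Total crossings: 0.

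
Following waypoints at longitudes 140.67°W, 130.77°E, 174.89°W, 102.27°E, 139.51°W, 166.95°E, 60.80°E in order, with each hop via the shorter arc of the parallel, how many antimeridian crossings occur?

Leg 1: -140.67° → +130.77°, shortest Δλ = -88.56° (west) — crosses 180°.
Leg 2: +130.77° → -174.89°, shortest Δλ = 54.34° (east) — crosses 180°.
Leg 3: -174.89° → +102.27°, shortest Δλ = -82.84° (west) — crosses 180°.
Leg 4: +102.27° → -139.51°, shortest Δλ = 118.22° (east) — crosses 180°.
Leg 5: -139.51° → +166.95°, shortest Δλ = -53.54° (west) — crosses 180°.
Leg 6: +166.95° → +60.80°, shortest Δλ = -106.15° (west) — does not cross 180°.
Total crossings: 5.

5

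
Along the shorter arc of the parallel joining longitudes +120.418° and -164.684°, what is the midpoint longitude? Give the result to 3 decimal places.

Signed shortest Δλ from +120.418° to -164.684° is +74.898°.
Midpoint longitude = +120.418° + (+74.898°)/2 = +120.418° + 37.449° = +157.867°.
(The naïve average (+120.418 + -164.684)/2 = -22.133° is on the wrong side of the globe.)

+157.867°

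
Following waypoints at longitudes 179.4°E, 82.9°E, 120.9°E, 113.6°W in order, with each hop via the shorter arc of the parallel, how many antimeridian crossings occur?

1

Leg 1: +179.4° → +82.9°, shortest Δλ = -96.5° (west) — does not cross 180°.
Leg 2: +82.9° → +120.9°, shortest Δλ = 38.0° (east) — does not cross 180°.
Leg 3: +120.9° → -113.6°, shortest Δλ = 125.5° (east) — crosses 180°.
Total crossings: 1.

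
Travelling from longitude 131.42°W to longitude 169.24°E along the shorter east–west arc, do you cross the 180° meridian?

Naïve |169.24 − -131.42| = 300.66° > 180°, so the shorter arc goes the other way round — across 180°.
Signed shortest Δλ = ((169.24 − -131.42 + 180) mod 360) − 180 = -59.34°.
Going west by 59.34° from -131.42° passes through 180° before reaching +169.24°.

Yes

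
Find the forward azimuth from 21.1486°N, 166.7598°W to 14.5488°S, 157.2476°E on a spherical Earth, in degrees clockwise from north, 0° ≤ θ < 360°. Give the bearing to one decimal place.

Δλ = 157.2476 − -166.7598 = 324.0074°; wrapped into (−180°, 180°]: -35.9926°.
θ = atan2( sin Δλ · cos φ₂ , cos φ₁ · sin φ₂ − sin φ₁ · cos φ₂ · cos Δλ )
  = atan2(-0.56884, -0.51684) = -132.258° → normalised to [0°, 360°): 227.742°.

227.7°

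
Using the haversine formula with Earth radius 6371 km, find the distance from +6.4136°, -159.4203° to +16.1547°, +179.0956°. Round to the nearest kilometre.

Δλ = 179.0956 − -159.4203 = 338.5159°; wrapped into (−180°, 180°]: -21.4841°.
Δφ = 16.1547 − 6.4136 = 9.7411°.
a = sin²(Δφ/2) + cos φ₁ · cos φ₂ · sin²(Δλ/2) = 0.040369.
c = 2·atan2(√a, √(1−a)) = 0.40459 rad → d = 6371·c ≈ 2577.66 km.

2578 km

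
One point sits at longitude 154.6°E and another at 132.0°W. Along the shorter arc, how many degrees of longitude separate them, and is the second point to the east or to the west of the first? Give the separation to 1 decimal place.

73.4° east

Raw difference: -132.0 − 154.6 = -286.6°.
Normalise into (−180°, 180°]: -286.6° + 360° = 73.4°.
Positive ⇒ the second point lies to the east; separation 73.4°.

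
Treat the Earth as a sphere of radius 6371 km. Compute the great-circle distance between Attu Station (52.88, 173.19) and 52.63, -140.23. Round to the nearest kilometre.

Δλ = -140.23 − 173.19 = -313.42°; wrapped into (−180°, 180°]: 46.58°.
Δφ = 52.63 − 52.88 = -0.25°.
a = sin²(Δφ/2) + cos φ₁ · cos φ₂ · sin²(Δλ/2) = 0.057267.
c = 2·atan2(√a, √(1−a)) = 0.48330 rad → d = 6371·c ≈ 3079.11 km.

3079 km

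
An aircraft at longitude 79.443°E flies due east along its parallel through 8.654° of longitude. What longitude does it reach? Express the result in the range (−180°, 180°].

88.097°E

Start at +79.443°; shift +8.654° → +88.097°.
+88.097° already lies in (−180°, 180°].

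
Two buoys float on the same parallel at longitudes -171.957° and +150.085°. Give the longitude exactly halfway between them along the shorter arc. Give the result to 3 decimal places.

Signed shortest Δλ from -171.957° to +150.085° is -37.958°.
Midpoint longitude = -171.957° + (-37.958°)/2 = -171.957° − 18.979° = -190.936°.
Normalise into (−180°, 180°]: +169.064°.
(The naïve average (-171.957 + +150.085)/2 = -10.936° is on the wrong side of the globe.)

+169.064°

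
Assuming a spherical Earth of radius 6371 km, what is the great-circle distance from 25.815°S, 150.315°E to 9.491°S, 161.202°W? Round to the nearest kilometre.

5412 km

Δλ = -161.202 − 150.315 = -311.517°; wrapped into (−180°, 180°]: 48.483°.
Δφ = -9.491 − -25.815 = 16.324°.
a = sin²(Δφ/2) + cos φ₁ · cos φ₂ · sin²(Δλ/2) = 0.169834.
c = 2·atan2(√a, √(1−a)) = 0.84954 rad → d = 6371·c ≈ 5412.40 km.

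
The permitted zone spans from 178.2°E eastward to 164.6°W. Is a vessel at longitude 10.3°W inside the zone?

Band width going east from +178.2° to -164.6°: ((-164.6 − 178.2) mod 360) = 17.2°.
Offset of -10.3° east of the west edge: ((-10.3 − 178.2) mod 360) = 171.5°.
171.5° > 17.2° ⇒ outside.

No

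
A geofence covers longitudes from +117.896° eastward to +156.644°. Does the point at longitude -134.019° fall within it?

Band width going east from +117.896° to +156.644°: ((156.644 − 117.896) mod 360) = 38.748°.
Offset of -134.019° east of the west edge: ((-134.019 − 117.896) mod 360) = 108.085°.
108.085° > 38.748° ⇒ outside.

No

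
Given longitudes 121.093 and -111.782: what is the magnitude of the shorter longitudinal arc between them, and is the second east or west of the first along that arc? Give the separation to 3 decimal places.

Raw difference: -111.782 − 121.093 = -232.875°.
Normalise into (−180°, 180°]: -232.875° + 360° = 127.125°.
Positive ⇒ the second point lies to the east; separation 127.125°.

127.125° east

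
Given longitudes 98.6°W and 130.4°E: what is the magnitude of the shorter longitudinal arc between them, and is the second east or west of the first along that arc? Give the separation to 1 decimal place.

131.0° west

Raw difference: 130.4 − -98.6 = 229.0°.
Normalise into (−180°, 180°]: 229.0° − 360° = -131.0°.
Negative ⇒ the second point lies to the west; separation 131.0°.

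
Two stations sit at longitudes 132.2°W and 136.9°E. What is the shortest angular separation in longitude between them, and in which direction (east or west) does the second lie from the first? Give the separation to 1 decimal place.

Raw difference: 136.9 − -132.2 = 269.1°.
Normalise into (−180°, 180°]: 269.1° − 360° = -90.9°.
Negative ⇒ the second point lies to the west; separation 90.9°.

90.9° west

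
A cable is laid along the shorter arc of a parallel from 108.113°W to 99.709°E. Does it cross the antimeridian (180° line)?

Naïve |99.709 − -108.113| = 207.822° > 180°, so the shorter arc goes the other way round — across 180°.
Signed shortest Δλ = ((99.709 − -108.113 + 180) mod 360) − 180 = -152.178°.
Going west by 152.178° from -108.113° passes through 180° before reaching +99.709°.

Yes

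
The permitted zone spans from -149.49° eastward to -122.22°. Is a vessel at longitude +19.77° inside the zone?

Band width going east from -149.49° to -122.22°: ((-122.22 − -149.49) mod 360) = 27.27°.
Offset of +19.77° east of the west edge: ((19.77 − -149.49) mod 360) = 169.26°.
169.26° > 27.27° ⇒ outside.

No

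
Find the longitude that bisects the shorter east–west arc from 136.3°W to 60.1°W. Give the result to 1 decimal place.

Signed shortest Δλ from -136.3° to -60.1° is +76.2°.
Midpoint longitude = -136.3° + (+76.2°)/2 = -136.3° + 38.1° = -98.2°.

98.2°W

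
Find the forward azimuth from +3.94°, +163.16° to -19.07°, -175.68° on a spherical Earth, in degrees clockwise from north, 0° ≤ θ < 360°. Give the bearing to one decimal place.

Δλ = -175.68 − 163.16 = -338.84°; wrapped into (−180°, 180°]: 21.16°.
θ = atan2( sin Δλ · cos φ₂ , cos φ₁ · sin φ₂ − sin φ₁ · cos φ₂ · cos Δλ )
  = atan2(0.34116, -0.38651) = 138.566° → normalised to [0°, 360°): 138.566°.

138.6°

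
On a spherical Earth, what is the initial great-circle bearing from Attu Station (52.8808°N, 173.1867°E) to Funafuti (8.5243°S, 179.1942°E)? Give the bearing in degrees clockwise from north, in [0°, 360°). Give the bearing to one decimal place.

Δλ = 179.1942 − 173.1867 = 6.0075°.
θ = atan2( sin Δλ · cos φ₂ , cos φ₁ · sin φ₂ − sin φ₁ · cos φ₂ · cos Δλ )
  = atan2(0.10350, -0.87369) = 173.244° → normalised to [0°, 360°): 173.244°.

173.2°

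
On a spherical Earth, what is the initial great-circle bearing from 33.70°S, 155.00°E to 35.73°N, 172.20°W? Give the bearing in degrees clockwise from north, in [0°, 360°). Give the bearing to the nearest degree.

Δλ = -172.20 − 155.00 = -327.20°; wrapped into (−180°, 180°]: 32.80°.
θ = atan2( sin Δλ · cos φ₂ , cos φ₁ · sin φ₂ − sin φ₁ · cos φ₂ · cos Δλ )
  = atan2(0.43975, 0.86443) = 26.963° → normalised to [0°, 360°): 26.963°.

27°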